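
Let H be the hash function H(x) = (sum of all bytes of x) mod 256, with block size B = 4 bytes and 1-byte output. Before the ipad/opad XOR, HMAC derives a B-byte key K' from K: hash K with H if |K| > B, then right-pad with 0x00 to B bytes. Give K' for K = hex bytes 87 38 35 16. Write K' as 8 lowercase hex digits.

Key hex bytes 87 38 35 16 is exactly B = 4 bytes: K' = 87 38 35 16.

87383516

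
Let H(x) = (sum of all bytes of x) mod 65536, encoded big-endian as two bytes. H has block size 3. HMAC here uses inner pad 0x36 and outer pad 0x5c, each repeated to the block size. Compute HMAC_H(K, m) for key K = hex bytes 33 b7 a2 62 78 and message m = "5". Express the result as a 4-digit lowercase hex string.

01e3

Key hex bytes 33 b7 a2 62 78 is 5 bytes > B = 3, so hash it first: H(key) = 02 66, then zero-pad to 3 bytes: K' = 02 66 00.
K' ⊕ ipad = 34 50 36.  K' ⊕ opad = 5e 3a 5c.
Inner input = (K'⊕ipad) ∥ m = 34 50 36 ∥ 35.
Inner hash: sum = 52+80+54+53 = 239 → 00 ef.
Outer input = (K'⊕opad) ∥ inner = 5e 3a 5c ∥ 00 ef.
Outer hash (tag): sum = 94+58+92+0+239 = 483 → 01 e3.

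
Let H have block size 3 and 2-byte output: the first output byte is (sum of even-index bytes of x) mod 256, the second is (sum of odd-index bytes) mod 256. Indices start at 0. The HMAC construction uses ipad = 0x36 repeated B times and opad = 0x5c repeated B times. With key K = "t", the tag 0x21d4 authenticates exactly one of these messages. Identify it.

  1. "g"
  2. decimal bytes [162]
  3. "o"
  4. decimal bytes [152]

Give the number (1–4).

1

Key "t" = 74 is 1 byte ≤ B = 3; zero-pad to 3 bytes: K' = 74 00 00.
K' ⊕ ipad = 42 36 36; K' ⊕ opad = 28 5c 5c.
m1: inner = H(42 36 36 67) = 78 9d; tag = H(28 5c 5c 78 9d) = 21d4 ← matches
m2: inner = H(42 36 36 a2) = 78 d8; tag = H(28 5c 5c 78 d8) = 5cd4
m3: inner = H(42 36 36 6f) = 78 a5; tag = H(28 5c 5c 78 a5) = 29d4
m4: inner = H(42 36 36 98) = 78 ce; tag = H(28 5c 5c 78 ce) = 52d4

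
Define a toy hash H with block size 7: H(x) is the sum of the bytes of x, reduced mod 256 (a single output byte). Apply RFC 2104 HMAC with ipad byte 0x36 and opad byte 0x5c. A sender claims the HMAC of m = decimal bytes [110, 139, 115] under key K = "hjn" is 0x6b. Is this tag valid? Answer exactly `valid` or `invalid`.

invalid

Key "hjn" = 68 6a 6e is 3 bytes ≤ B = 7; zero-pad to 7 bytes: K' = 68 6a 6e 00 00 00 00.
K' ⊕ ipad = 5e 5c 58 36 36 36 36; K' ⊕ opad = 34 36 32 5c 5c 5c 5c.
Inner hash: sum = 94+92+88+54+54+54+54+110+139+115 = 854; mod 256 = 86 → 56.
Outer hash (recomputed tag): sum = 52+54+50+92+92+92+92+86 = 610; mod 256 = 98 → 62.
Recomputed tag = 62; claimed = 6b → mismatch.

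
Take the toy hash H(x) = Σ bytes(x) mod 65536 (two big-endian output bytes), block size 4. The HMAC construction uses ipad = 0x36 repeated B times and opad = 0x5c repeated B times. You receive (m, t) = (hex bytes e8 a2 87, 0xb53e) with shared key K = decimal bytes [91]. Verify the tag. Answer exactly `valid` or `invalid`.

Key decimal bytes [91] = 5b is 1 byte ≤ B = 4; zero-pad to 4 bytes: K' = 5b 00 00 00.
K' ⊕ ipad = 6d 36 36 36; K' ⊕ opad = 07 5c 5c 5c.
Inner hash: sum = 109+54+54+54+232+162+135 = 800 → 03 20.
Outer hash (recomputed tag): sum = 7+92+92+92+3+32 = 318 → 01 3e.
Recomputed tag = 013e; claimed = b53e → mismatch.

invalid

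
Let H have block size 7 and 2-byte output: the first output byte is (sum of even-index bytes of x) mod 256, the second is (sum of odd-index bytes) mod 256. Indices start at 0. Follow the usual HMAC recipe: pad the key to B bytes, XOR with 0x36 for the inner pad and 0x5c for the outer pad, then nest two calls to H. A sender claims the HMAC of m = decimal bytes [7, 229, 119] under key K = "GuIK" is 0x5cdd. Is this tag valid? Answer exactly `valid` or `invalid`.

valid

Key "GuIK" = 47 75 49 4b is 4 bytes ≤ B = 7; zero-pad to 7 bytes: K' = 47 75 49 4b 00 00 00.
K' ⊕ ipad = 71 43 7f 7d 36 36 36; K' ⊕ opad = 1b 29 15 17 5c 5c 5c.
Inner hash: even-index sum = 577 mod 256 = 65; odd-index sum = 372 mod 256 = 116 → 41 74.
Outer hash (recomputed tag): even-index sum = 348 mod 256 = 92; odd-index sum = 221 mod 256 = 221 → 5c dd.
Recomputed tag = 5cdd; claimed = 5cdd → match.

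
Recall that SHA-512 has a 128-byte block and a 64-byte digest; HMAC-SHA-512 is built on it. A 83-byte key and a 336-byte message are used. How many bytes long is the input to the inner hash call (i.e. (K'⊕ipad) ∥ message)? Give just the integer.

464

Key is 83 ≤ 128 bytes, zero-padded: |K'| = 128.
Inner input = (K'⊕ipad) ∥ m → 128 + 336 = 464 bytes.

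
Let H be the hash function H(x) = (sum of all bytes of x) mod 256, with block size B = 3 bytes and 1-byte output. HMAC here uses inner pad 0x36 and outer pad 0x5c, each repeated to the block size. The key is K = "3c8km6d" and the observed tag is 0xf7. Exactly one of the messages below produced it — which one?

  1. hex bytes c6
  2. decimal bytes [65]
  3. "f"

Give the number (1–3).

2

Key "3c8km6d" = 33 63 38 6b 6d 36 64 is 7 bytes > B = 3, so hash it first: H(key) = 40, then zero-pad to 3 bytes: K' = 40 00 00.
K' ⊕ ipad = 76 36 36; K' ⊕ opad = 1c 5c 5c.
m1: inner = H(76 36 36 c6) = a8; tag = H(1c 5c 5c a8) = 7c
m2: inner = H(76 36 36 41) = 23; tag = H(1c 5c 5c 23) = f7 ← matches
m3: inner = H(76 36 36 66) = 48; tag = H(1c 5c 5c 48) = 1c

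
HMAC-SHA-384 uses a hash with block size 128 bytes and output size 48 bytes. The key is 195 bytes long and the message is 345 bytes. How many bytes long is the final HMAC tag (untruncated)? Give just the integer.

48

The tag is one SHA-384 digest: 48 bytes.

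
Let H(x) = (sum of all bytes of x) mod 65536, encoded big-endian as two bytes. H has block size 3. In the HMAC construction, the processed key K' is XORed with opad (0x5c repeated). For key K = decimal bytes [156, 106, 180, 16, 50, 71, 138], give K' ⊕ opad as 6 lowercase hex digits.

Key decimal bytes [156, 106, 180, 16, 50, 71, 138] = 9c 6a b4 10 32 47 8a is 7 bytes > B = 3, so hash it first: H(key) = 02 cd, then zero-pad to 3 bytes: K' = 02 cd 00.
XOR each byte with 0x5c: 02⊕5c=5e, cd⊕5c=91, 00⊕5c=5c.

5e915c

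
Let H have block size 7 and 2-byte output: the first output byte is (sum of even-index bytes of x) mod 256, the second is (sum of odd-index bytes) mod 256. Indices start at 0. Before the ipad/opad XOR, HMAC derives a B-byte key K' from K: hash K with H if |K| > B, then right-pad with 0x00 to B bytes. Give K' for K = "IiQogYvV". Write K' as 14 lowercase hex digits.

77870000000000

|K| = 8 > B = 7, so first hash the key.
H(K): even-index sum = 375 mod 256 = 119; odd-index sum = 391 mod 256 = 135 → 77 87.
Zero-pad H(K) = 77 87 to 7 bytes: K' = 77 87 00 00 00 00 00.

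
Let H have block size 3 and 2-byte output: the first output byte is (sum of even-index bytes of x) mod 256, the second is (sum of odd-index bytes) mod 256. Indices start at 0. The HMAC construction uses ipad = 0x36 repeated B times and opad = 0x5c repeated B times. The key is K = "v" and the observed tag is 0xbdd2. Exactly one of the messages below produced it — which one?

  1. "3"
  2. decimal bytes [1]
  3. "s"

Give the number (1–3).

Key "v" = 76 is 1 byte ≤ B = 3; zero-pad to 3 bytes: K' = 76 00 00.
K' ⊕ ipad = 40 36 36; K' ⊕ opad = 2a 5c 5c.
m1: inner = H(40 36 36 33) = 76 69; tag = H(2a 5c 5c 76 69) = efd2
m2: inner = H(40 36 36 01) = 76 37; tag = H(2a 5c 5c 76 37) = bdd2 ← matches
m3: inner = H(40 36 36 73) = 76 a9; tag = H(2a 5c 5c 76 a9) = 2fd2

2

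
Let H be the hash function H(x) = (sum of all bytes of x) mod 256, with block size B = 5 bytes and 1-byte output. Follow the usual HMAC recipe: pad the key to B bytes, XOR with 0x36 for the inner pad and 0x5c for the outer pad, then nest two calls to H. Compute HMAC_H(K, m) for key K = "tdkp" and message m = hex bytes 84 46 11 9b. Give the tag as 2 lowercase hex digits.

02

Key "tdkp" = 74 64 6b 70 is 4 bytes ≤ B = 5; zero-pad to 5 bytes: K' = 74 64 6b 70 00.
K' ⊕ ipad = 42 52 5d 46 36.  K' ⊕ opad = 28 38 37 2c 5c.
Inner input = (K'⊕ipad) ∥ m = 42 52 5d 46 36 ∥ 84 46 11 9b.
Inner hash: sum = 66+82+93+70+54+132+70+17+155 = 739; mod 256 = 227 → e3.
Outer input = (K'⊕opad) ∥ inner = 28 38 37 2c 5c ∥ e3.
Outer hash (tag): sum = 40+56+55+44+92+227 = 514; mod 256 = 2 → 02.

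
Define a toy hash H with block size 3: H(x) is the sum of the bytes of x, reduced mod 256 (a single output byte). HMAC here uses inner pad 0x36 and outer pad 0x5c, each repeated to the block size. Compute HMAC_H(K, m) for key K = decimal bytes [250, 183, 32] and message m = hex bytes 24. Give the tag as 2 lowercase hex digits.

94

Key decimal bytes [250, 183, 32] = fa b7 20 is exactly B = 3 bytes: K' = fa b7 20.
K' ⊕ ipad = cc 81 16.  K' ⊕ opad = a6 eb 7c.
Inner input = (K'⊕ipad) ∥ m = cc 81 16 ∥ 24.
Inner hash: sum = 204+129+22+36 = 391; mod 256 = 135 → 87.
Outer input = (K'⊕opad) ∥ inner = a6 eb 7c ∥ 87.
Outer hash (tag): sum = 166+235+124+135 = 660; mod 256 = 148 → 94.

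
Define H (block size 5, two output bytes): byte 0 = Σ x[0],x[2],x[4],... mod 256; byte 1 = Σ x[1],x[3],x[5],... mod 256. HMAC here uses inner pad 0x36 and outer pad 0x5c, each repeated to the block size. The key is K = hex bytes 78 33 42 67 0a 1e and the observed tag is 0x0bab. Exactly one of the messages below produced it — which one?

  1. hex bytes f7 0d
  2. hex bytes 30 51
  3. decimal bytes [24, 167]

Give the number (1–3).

Key hex bytes 78 33 42 67 0a 1e is 6 bytes > B = 5, so hash it first: H(key) = c4 b8, then zero-pad to 5 bytes: K' = c4 b8 00 00 00.
K' ⊕ ipad = f2 8e 36 36 36; K' ⊕ opad = 98 e4 5c 5c 5c.
m1: inner = H(f2 8e 36 36 36 f7 0d) = 6b bb; tag = H(98 e4 5c 5c 5c 6b bb) = 0bab ← matches
m2: inner = H(f2 8e 36 36 36 30 51) = af f4; tag = H(98 e4 5c 5c 5c af f4) = 44ef
m3: inner = H(f2 8e 36 36 36 18 a7) = 05 dc; tag = H(98 e4 5c 5c 5c 05 dc) = 2c45

1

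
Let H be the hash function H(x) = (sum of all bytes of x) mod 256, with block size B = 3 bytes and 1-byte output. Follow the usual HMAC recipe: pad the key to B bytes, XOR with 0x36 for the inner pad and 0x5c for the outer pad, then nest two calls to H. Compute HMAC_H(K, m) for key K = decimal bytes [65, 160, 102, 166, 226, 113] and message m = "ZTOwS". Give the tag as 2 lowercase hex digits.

Key decimal bytes [65, 160, 102, 166, 226, 113] = 41 a0 66 a6 e2 71 is 6 bytes > B = 3, so hash it first: H(key) = 40, then zero-pad to 3 bytes: K' = 40 00 00.
K' ⊕ ipad = 76 36 36.  K' ⊕ opad = 1c 5c 5c.
Inner input = (K'⊕ipad) ∥ m = 76 36 36 ∥ 5a 54 4f 77 53.
Inner hash: sum = 118+54+54+90+84+79+119+83 = 681; mod 256 = 169 → a9.
Outer input = (K'⊕opad) ∥ inner = 1c 5c 5c ∥ a9.
Outer hash (tag): sum = 28+92+92+169 = 381; mod 256 = 125 → 7d.

7d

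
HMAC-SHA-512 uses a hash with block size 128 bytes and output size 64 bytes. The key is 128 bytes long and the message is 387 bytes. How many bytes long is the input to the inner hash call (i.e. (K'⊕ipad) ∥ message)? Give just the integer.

Key is 128 ≤ 128 bytes, zero-padded: |K'| = 128.
Inner input = (K'⊕ipad) ∥ m → 128 + 387 = 515 bytes.

515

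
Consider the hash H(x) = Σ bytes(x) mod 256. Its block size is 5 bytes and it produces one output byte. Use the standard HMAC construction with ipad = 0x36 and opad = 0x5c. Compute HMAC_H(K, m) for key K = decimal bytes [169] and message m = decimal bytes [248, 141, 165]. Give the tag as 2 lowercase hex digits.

Key decimal bytes [169] = a9 is 1 byte ≤ B = 5; zero-pad to 5 bytes: K' = a9 00 00 00 00.
K' ⊕ ipad = 9f 36 36 36 36.  K' ⊕ opad = f5 5c 5c 5c 5c.
Inner input = (K'⊕ipad) ∥ m = 9f 36 36 36 36 ∥ f8 8d a5.
Inner hash: sum = 159+54+54+54+54+248+141+165 = 929; mod 256 = 161 → a1.
Outer input = (K'⊕opad) ∥ inner = f5 5c 5c 5c 5c ∥ a1.
Outer hash (tag): sum = 245+92+92+92+92+161 = 774; mod 256 = 6 → 06.

06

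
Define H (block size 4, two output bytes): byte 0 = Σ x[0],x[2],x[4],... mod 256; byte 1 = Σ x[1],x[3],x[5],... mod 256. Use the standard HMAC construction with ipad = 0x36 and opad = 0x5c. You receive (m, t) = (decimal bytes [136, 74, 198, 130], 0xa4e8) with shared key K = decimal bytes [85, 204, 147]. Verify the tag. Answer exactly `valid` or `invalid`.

Key decimal bytes [85, 204, 147] = 55 cc 93 is 3 bytes ≤ B = 4; zero-pad to 4 bytes: K' = 55 cc 93 00.
K' ⊕ ipad = 63 fa a5 36; K' ⊕ opad = 09 90 cf 5c.
Inner hash: even-index sum = 598 mod 256 = 86; odd-index sum = 508 mod 256 = 252 → 56 fc.
Outer hash (recomputed tag): even-index sum = 302 mod 256 = 46; odd-index sum = 488 mod 256 = 232 → 2e e8.
Recomputed tag = 2ee8; claimed = a4e8 → mismatch.

invalid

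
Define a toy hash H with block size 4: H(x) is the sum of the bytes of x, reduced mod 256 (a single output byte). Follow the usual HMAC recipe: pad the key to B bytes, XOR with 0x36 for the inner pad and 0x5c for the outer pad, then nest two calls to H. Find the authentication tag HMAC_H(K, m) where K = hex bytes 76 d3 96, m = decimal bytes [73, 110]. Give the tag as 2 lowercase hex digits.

91

Key hex bytes 76 d3 96 is 3 bytes ≤ B = 4; zero-pad to 4 bytes: K' = 76 d3 96 00.
K' ⊕ ipad = 40 e5 a0 36.  K' ⊕ opad = 2a 8f ca 5c.
Inner input = (K'⊕ipad) ∥ m = 40 e5 a0 36 ∥ 49 6e.
Inner hash: sum = 64+229+160+54+73+110 = 690; mod 256 = 178 → b2.
Outer input = (K'⊕opad) ∥ inner = 2a 8f ca 5c ∥ b2.
Outer hash (tag): sum = 42+143+202+92+178 = 657; mod 256 = 145 → 91.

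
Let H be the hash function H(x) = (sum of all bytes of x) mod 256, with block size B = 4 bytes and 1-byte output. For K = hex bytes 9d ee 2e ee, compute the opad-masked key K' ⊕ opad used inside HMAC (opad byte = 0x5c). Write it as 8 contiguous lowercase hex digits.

Key hex bytes 9d ee 2e ee is exactly B = 4 bytes: K' = 9d ee 2e ee.
XOR each byte with 0x5c: 9d⊕5c=c1, ee⊕5c=b2, 2e⊕5c=72, ee⊕5c=b2.

c1b272b2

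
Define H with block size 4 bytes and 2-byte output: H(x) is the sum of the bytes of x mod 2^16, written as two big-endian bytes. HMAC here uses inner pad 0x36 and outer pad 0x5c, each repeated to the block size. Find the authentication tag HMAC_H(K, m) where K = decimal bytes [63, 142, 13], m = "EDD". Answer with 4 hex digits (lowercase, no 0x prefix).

02e2

Key decimal bytes [63, 142, 13] = 3f 8e 0d is 3 bytes ≤ B = 4; zero-pad to 4 bytes: K' = 3f 8e 0d 00.
K' ⊕ ipad = 09 b8 3b 36.  K' ⊕ opad = 63 d2 51 5c.
Inner input = (K'⊕ipad) ∥ m = 09 b8 3b 36 ∥ 45 44 44.
Inner hash: sum = 9+184+59+54+69+68+68 = 511 → 01 ff.
Outer input = (K'⊕opad) ∥ inner = 63 d2 51 5c ∥ 01 ff.
Outer hash (tag): sum = 99+210+81+92+1+255 = 738 → 02 e2.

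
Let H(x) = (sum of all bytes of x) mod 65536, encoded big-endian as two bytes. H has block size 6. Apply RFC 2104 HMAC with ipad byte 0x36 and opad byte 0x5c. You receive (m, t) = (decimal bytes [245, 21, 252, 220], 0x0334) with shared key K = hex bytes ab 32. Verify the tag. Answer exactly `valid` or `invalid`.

valid

Key hex bytes ab 32 is 2 bytes ≤ B = 6; zero-pad to 6 bytes: K' = ab 32 00 00 00 00.
K' ⊕ ipad = 9d 04 36 36 36 36; K' ⊕ opad = f7 6e 5c 5c 5c 5c.
Inner hash: sum = 157+4+54+54+54+54+245+21+252+220 = 1115 → 04 5b.
Outer hash (recomputed tag): sum = 247+110+92+92+92+92+4+91 = 820 → 03 34.
Recomputed tag = 0334; claimed = 0334 → match.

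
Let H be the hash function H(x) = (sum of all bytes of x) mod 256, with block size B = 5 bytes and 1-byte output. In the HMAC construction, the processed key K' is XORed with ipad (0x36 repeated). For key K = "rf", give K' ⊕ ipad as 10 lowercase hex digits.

Key "rf" = 72 66 is 2 bytes ≤ B = 5; zero-pad to 5 bytes: K' = 72 66 00 00 00.
XOR each byte with 0x36: 72⊕36=44, 66⊕36=50, 00⊕36=36, 00⊕36=36, 00⊕36=36.

4450363636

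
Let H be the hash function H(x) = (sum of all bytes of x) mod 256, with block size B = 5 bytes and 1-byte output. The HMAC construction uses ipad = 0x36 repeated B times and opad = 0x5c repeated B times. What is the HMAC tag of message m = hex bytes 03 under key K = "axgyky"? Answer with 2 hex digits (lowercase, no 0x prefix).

b7

Key "axgyky" = 61 78 67 79 6b 79 is 6 bytes > B = 5, so hash it first: H(key) = 9d, then zero-pad to 5 bytes: K' = 9d 00 00 00 00.
K' ⊕ ipad = ab 36 36 36 36.  K' ⊕ opad = c1 5c 5c 5c 5c.
Inner input = (K'⊕ipad) ∥ m = ab 36 36 36 36 ∥ 03.
Inner hash: sum = 171+54+54+54+54+3 = 390; mod 256 = 134 → 86.
Outer input = (K'⊕opad) ∥ inner = c1 5c 5c 5c 5c ∥ 86.
Outer hash (tag): sum = 193+92+92+92+92+134 = 695; mod 256 = 183 → b7.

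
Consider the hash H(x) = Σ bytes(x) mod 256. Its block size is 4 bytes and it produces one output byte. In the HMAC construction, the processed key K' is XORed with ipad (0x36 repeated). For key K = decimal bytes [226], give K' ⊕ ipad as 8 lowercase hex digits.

d4363636

Key decimal bytes [226] = e2 is 1 byte ≤ B = 4; zero-pad to 4 bytes: K' = e2 00 00 00.
XOR each byte with 0x36: e2⊕36=d4, 00⊕36=36, 00⊕36=36, 00⊕36=36.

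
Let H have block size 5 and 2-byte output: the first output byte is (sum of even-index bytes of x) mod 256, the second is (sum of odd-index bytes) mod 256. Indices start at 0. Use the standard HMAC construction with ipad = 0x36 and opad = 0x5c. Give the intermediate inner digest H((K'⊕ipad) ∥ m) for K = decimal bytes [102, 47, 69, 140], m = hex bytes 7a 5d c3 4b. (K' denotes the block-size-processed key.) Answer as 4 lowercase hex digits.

Key decimal bytes [102, 47, 69, 140] = 66 2f 45 8c is 4 bytes ≤ B = 5; zero-pad to 5 bytes: K' = 66 2f 45 8c 00.
K' ⊕ ipad = 50 19 73 ba 36.
Inner input = 50 19 73 ba 36 ∥ 7a 5d c3 4b.
Inner hash: even-index sum = 417 mod 256 = 161; odd-index sum = 528 mod 256 = 16 → a1 10.

a110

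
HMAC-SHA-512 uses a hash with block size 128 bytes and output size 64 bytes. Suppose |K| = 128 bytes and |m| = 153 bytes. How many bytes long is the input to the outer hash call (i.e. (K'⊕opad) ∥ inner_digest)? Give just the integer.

Key is 128 ≤ 128 bytes, zero-padded: |K'| = 128.
Outer input = (K'⊕opad) ∥ H(inner) → 128 + 64 = 192 bytes.

192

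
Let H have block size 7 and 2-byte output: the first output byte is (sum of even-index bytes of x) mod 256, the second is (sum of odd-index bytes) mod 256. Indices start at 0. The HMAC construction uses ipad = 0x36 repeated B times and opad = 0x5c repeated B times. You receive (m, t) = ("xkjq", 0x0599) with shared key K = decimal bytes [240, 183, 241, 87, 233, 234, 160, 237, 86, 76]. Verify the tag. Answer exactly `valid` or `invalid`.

Key decimal bytes [240, 183, 241, 87, 233, 234, 160, 237, 86, 76] = f0 b7 f1 57 e9 ea a0 ed 56 4c is 10 bytes > B = 7, so hash it first: H(key) = c0 31, then zero-pad to 7 bytes: K' = c0 31 00 00 00 00 00.
K' ⊕ ipad = f6 07 36 36 36 36 36; K' ⊕ opad = 9c 6d 5c 5c 5c 5c 5c.
Inner hash: even-index sum = 628 mod 256 = 116; odd-index sum = 341 mod 256 = 85 → 74 55.
Outer hash (recomputed tag): even-index sum = 517 mod 256 = 5; odd-index sum = 409 mod 256 = 153 → 05 99.
Recomputed tag = 0599; claimed = 0599 → match.

valid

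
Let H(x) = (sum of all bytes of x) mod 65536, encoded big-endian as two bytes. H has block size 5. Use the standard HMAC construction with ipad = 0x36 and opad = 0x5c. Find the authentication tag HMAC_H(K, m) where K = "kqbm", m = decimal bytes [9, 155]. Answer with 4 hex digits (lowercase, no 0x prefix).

Key "kqbm" = 6b 71 62 6d is 4 bytes ≤ B = 5; zero-pad to 5 bytes: K' = 6b 71 62 6d 00.
K' ⊕ ipad = 5d 47 54 5b 36.  K' ⊕ opad = 37 2d 3e 31 5c.
Inner input = (K'⊕ipad) ∥ m = 5d 47 54 5b 36 ∥ 09 9b.
Inner hash: sum = 93+71+84+91+54+9+155 = 557 → 02 2d.
Outer input = (K'⊕opad) ∥ inner = 37 2d 3e 31 5c ∥ 02 2d.
Outer hash (tag): sum = 55+45+62+49+92+2+45 = 350 → 01 5e.

015e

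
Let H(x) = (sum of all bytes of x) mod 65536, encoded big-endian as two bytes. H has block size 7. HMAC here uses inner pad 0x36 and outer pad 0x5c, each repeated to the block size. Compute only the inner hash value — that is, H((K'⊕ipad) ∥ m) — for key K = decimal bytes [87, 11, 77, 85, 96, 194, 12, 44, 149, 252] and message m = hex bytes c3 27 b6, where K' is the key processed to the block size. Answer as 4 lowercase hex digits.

Key decimal bytes [87, 11, 77, 85, 96, 194, 12, 44, 149, 252] = 57 0b 4d 55 60 c2 0c 2c 95 fc is 10 bytes > B = 7, so hash it first: H(key) = 03 ef, then zero-pad to 7 bytes: K' = 03 ef 00 00 00 00 00.
K' ⊕ ipad = 35 d9 36 36 36 36 36.
Inner input = 35 d9 36 36 36 36 36 ∥ c3 27 b6.
Inner hash: sum = 53+217+54+54+54+54+54+195+39+182 = 956 → 03 bc.

03bc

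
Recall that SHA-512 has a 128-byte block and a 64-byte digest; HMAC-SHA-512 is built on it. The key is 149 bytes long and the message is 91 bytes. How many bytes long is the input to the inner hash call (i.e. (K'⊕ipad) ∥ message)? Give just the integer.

219

Key is 149 > 128 bytes, so it is hashed to 64 bytes then zero-padded to 128: |K'| = 128.
Inner input = (K'⊕ipad) ∥ m → 128 + 91 = 219 bytes.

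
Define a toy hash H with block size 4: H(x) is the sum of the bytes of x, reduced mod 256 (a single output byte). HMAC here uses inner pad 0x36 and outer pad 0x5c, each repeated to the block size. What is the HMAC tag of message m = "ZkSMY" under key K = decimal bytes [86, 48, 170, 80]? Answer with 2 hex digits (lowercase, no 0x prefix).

Key decimal bytes [86, 48, 170, 80] = 56 30 aa 50 is exactly B = 4 bytes: K' = 56 30 aa 50.
K' ⊕ ipad = 60 06 9c 66.  K' ⊕ opad = 0a 6c f6 0c.
Inner input = (K'⊕ipad) ∥ m = 60 06 9c 66 ∥ 5a 6b 53 4d 59.
Inner hash: sum = 96+6+156+102+90+107+83+77+89 = 806; mod 256 = 38 → 26.
Outer input = (K'⊕opad) ∥ inner = 0a 6c f6 0c ∥ 26.
Outer hash (tag): sum = 10+108+246+12+38 = 414; mod 256 = 158 → 9e.

9e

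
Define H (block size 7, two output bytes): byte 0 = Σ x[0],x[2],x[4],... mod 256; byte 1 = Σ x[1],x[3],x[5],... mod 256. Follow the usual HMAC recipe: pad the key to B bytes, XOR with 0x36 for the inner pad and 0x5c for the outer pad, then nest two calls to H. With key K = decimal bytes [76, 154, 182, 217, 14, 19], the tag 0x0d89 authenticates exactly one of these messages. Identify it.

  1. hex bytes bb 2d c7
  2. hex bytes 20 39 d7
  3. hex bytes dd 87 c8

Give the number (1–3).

3

Key decimal bytes [76, 154, 182, 217, 14, 19] = 4c 9a b6 d9 0e 13 is 6 bytes ≤ B = 7; zero-pad to 7 bytes: K' = 4c 9a b6 d9 0e 13 00.
K' ⊕ ipad = 7a ac 80 ef 38 25 36; K' ⊕ opad = 10 c6 ea 85 52 4f 5c.
m1: inner = H(7a ac 80 ef 38 25 36 bb 2d c7) = 95 42; tag = H(10 c6 ea 85 52 4f 5c 95 42) = ea2f
m2: inner = H(7a ac 80 ef 38 25 36 20 39 d7) = a1 b7; tag = H(10 c6 ea 85 52 4f 5c a1 b7) = 5f3b
m3: inner = H(7a ac 80 ef 38 25 36 dd 87 c8) = ef 65; tag = H(10 c6 ea 85 52 4f 5c ef 65) = 0d89 ← matches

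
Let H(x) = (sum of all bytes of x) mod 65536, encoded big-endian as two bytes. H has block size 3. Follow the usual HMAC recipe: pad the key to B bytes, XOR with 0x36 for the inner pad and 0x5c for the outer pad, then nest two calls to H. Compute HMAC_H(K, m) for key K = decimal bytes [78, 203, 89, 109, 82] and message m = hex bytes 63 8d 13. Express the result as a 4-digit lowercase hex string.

Key decimal bytes [78, 203, 89, 109, 82] = 4e cb 59 6d 52 is 5 bytes > B = 3, so hash it first: H(key) = 02 31, then zero-pad to 3 bytes: K' = 02 31 00.
K' ⊕ ipad = 34 07 36.  K' ⊕ opad = 5e 6d 5c.
Inner input = (K'⊕ipad) ∥ m = 34 07 36 ∥ 63 8d 13.
Inner hash: sum = 52+7+54+99+141+19 = 372 → 01 74.
Outer input = (K'⊕opad) ∥ inner = 5e 6d 5c ∥ 01 74.
Outer hash (tag): sum = 94+109+92+1+116 = 412 → 01 9c.

019c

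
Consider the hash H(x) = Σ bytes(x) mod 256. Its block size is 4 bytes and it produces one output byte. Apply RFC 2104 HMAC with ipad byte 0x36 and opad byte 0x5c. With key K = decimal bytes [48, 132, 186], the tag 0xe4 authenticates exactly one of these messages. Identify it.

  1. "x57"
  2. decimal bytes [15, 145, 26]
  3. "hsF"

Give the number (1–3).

Key decimal bytes [48, 132, 186] = 30 84 ba is 3 bytes ≤ B = 4; zero-pad to 4 bytes: K' = 30 84 ba 00.
K' ⊕ ipad = 06 b2 8c 36; K' ⊕ opad = 6c d8 e6 5c.
m1: inner = H(06 b2 8c 36 78 35 37) = 5e; tag = H(6c d8 e6 5c 5e) = e4 ← matches
m2: inner = H(06 b2 8c 36 0f 91 1a) = 34; tag = H(6c d8 e6 5c 34) = ba
m3: inner = H(06 b2 8c 36 68 73 46) = 9b; tag = H(6c d8 e6 5c 9b) = 21

1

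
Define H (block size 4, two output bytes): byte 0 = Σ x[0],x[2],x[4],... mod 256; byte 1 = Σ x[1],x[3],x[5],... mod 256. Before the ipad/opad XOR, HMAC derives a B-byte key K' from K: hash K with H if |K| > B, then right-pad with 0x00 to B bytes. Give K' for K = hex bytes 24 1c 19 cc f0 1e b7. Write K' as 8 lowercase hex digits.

e4060000

|K| = 7 > B = 4, so first hash the key.
H(K): even-index sum = 484 mod 256 = 228; odd-index sum = 262 mod 256 = 6 → e4 06.
Zero-pad H(K) = e4 06 to 4 bytes: K' = e4 06 00 00.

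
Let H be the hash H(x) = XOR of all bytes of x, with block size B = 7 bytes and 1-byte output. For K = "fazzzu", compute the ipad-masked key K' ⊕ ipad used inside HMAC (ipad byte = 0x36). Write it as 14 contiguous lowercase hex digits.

50574c4c4c4336

Key "fazzzu" = 66 61 7a 7a 7a 75 is 6 bytes ≤ B = 7; zero-pad to 7 bytes: K' = 66 61 7a 7a 7a 75 00.
XOR each byte with 0x36: 66⊕36=50, 61⊕36=57, 7a⊕36=4c, 7a⊕36=4c, 7a⊕36=4c, 75⊕36=43, 00⊕36=36.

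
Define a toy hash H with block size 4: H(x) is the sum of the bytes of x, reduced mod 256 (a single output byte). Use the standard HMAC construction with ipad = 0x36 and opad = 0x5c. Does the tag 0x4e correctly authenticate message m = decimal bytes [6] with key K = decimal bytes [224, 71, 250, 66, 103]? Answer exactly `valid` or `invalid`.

valid

Key decimal bytes [224, 71, 250, 66, 103] = e0 47 fa 42 67 is 5 bytes > B = 4, so hash it first: H(key) = ca, then zero-pad to 4 bytes: K' = ca 00 00 00.
K' ⊕ ipad = fc 36 36 36; K' ⊕ opad = 96 5c 5c 5c.
Inner hash: sum = 252+54+54+54+6 = 420; mod 256 = 164 → a4.
Outer hash (recomputed tag): sum = 150+92+92+92+164 = 590; mod 256 = 78 → 4e.
Recomputed tag = 4e; claimed = 4e → match.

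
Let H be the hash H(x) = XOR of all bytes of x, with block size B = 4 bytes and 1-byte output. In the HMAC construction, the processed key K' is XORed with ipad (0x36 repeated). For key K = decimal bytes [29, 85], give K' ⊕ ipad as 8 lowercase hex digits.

Key decimal bytes [29, 85] = 1d 55 is 2 bytes ≤ B = 4; zero-pad to 4 bytes: K' = 1d 55 00 00.
XOR each byte with 0x36: 1d⊕36=2b, 55⊕36=63, 00⊕36=36, 00⊕36=36.

2b633636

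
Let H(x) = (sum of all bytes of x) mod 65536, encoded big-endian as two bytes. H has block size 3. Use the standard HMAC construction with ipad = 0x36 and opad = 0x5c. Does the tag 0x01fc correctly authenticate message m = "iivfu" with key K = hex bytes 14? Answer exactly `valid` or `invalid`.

Key hex bytes 14 is 1 byte ≤ B = 3; zero-pad to 3 bytes: K' = 14 00 00.
K' ⊕ ipad = 22 36 36; K' ⊕ opad = 48 5c 5c.
Inner hash: sum = 34+54+54+105+105+118+102+117 = 689 → 02 b1.
Outer hash (recomputed tag): sum = 72+92+92+2+177 = 435 → 01 b3.
Recomputed tag = 01b3; claimed = 01fc → mismatch.

invalid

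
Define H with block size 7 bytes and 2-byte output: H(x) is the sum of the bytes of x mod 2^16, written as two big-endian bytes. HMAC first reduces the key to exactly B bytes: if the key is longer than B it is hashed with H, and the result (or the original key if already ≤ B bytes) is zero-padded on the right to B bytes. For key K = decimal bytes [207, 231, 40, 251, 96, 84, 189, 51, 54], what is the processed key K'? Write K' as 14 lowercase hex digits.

|K| = 9 > B = 7, so first hash the key.
H(K): sum = 207+231+40+251+96+84+189+51+54 = 1203 → 04 b3.
Zero-pad H(K) = 04 b3 to 7 bytes: K' = 04 b3 00 00 00 00 00.

04b30000000000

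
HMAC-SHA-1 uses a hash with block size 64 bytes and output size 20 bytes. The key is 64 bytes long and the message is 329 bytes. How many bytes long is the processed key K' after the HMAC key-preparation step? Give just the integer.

64

Key is 64 ≤ 64 bytes, zero-padded: |K'| = 64.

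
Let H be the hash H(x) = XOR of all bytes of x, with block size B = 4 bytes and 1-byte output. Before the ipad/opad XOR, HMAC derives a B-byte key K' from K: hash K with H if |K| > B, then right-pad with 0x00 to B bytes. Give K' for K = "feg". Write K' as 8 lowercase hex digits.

Key "feg" = 66 65 67 is 3 bytes ≤ B = 4; zero-pad to 4 bytes: K' = 66 65 67 00.

66656700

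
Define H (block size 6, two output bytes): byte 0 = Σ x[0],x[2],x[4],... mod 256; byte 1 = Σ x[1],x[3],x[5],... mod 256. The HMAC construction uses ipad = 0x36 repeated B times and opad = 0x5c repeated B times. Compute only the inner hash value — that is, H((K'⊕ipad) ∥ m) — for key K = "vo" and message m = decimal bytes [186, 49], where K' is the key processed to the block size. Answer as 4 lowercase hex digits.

66f6

Key "vo" = 76 6f is 2 bytes ≤ B = 6; zero-pad to 6 bytes: K' = 76 6f 00 00 00 00.
K' ⊕ ipad = 40 59 36 36 36 36.
Inner input = 40 59 36 36 36 36 ∥ ba 31.
Inner hash: even-index sum = 358 mod 256 = 102; odd-index sum = 246 mod 256 = 246 → 66 f6.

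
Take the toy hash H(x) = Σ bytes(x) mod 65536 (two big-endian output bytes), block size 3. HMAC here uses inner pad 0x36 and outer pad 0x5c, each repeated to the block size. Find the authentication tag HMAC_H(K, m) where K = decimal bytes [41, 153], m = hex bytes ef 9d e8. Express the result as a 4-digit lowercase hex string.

Key decimal bytes [41, 153] = 29 99 is 2 bytes ≤ B = 3; zero-pad to 3 bytes: K' = 29 99 00.
K' ⊕ ipad = 1f af 36.  K' ⊕ opad = 75 c5 5c.
Inner input = (K'⊕ipad) ∥ m = 1f af 36 ∥ ef 9d e8.
Inner hash: sum = 31+175+54+239+157+232 = 888 → 03 78.
Outer input = (K'⊕opad) ∥ inner = 75 c5 5c ∥ 03 78.
Outer hash (tag): sum = 117+197+92+3+120 = 529 → 02 11.

0211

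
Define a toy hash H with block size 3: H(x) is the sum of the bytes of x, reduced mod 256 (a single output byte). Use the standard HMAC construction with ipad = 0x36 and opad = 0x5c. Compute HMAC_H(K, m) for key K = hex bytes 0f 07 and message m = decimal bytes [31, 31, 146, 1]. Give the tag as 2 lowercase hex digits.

Key hex bytes 0f 07 is 2 bytes ≤ B = 3; zero-pad to 3 bytes: K' = 0f 07 00.
K' ⊕ ipad = 39 31 36.  K' ⊕ opad = 53 5b 5c.
Inner input = (K'⊕ipad) ∥ m = 39 31 36 ∥ 1f 1f 92 01.
Inner hash: sum = 57+49+54+31+31+146+1 = 369; mod 256 = 113 → 71.
Outer input = (K'⊕opad) ∥ inner = 53 5b 5c ∥ 71.
Outer hash (tag): sum = 83+91+92+113 = 379; mod 256 = 123 → 7b.

7b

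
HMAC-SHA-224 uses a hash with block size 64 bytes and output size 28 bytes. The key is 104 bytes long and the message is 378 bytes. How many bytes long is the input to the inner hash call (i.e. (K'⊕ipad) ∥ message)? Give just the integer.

Key is 104 > 64 bytes, so it is hashed to 28 bytes then zero-padded to 64: |K'| = 64.
Inner input = (K'⊕ipad) ∥ m → 64 + 378 = 442 bytes.

442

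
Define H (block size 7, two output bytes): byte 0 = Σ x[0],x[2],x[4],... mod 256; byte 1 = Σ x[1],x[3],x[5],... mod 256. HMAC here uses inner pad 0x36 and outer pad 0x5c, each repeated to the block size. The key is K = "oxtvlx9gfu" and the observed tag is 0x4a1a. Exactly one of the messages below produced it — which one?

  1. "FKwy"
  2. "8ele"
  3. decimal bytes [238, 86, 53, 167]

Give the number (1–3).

2

Key "oxtvlx9gfu" = 6f 78 74 76 6c 78 39 67 66 75 is 10 bytes > B = 7, so hash it first: H(key) = ee 42, then zero-pad to 7 bytes: K' = ee 42 00 00 00 00 00.
K' ⊕ ipad = d8 74 36 36 36 36 36; K' ⊕ opad = b2 1e 5c 5c 5c 5c 5c.
m1: inner = H(d8 74 36 36 36 36 36 46 4b 77 79) = 3e 9d; tag = H(b2 1e 5c 5c 5c 5c 5c 3e 9d) = 6314
m2: inner = H(d8 74 36 36 36 36 36 38 65 6c 65) = 44 84; tag = H(b2 1e 5c 5c 5c 5c 5c 44 84) = 4a1a ← matches
m3: inner = H(d8 74 36 36 36 36 36 ee 56 35 a7) = 77 03; tag = H(b2 1e 5c 5c 5c 5c 5c 77 03) = c94d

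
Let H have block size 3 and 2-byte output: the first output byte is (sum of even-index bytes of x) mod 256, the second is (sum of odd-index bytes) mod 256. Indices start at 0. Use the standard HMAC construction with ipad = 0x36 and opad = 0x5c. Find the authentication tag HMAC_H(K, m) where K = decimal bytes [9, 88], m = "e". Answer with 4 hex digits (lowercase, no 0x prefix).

Key decimal bytes [9, 88] = 09 58 is 2 bytes ≤ B = 3; zero-pad to 3 bytes: K' = 09 58 00.
K' ⊕ ipad = 3f 6e 36.  K' ⊕ opad = 55 04 5c.
Inner input = (K'⊕ipad) ∥ m = 3f 6e 36 ∥ 65.
Inner hash: even-index sum = 117 mod 256 = 117; odd-index sum = 211 mod 256 = 211 → 75 d3.
Outer input = (K'⊕opad) ∥ inner = 55 04 5c ∥ 75 d3.
Outer hash (tag): even-index sum = 388 mod 256 = 132; odd-index sum = 121 mod 256 = 121 → 84 79.

8479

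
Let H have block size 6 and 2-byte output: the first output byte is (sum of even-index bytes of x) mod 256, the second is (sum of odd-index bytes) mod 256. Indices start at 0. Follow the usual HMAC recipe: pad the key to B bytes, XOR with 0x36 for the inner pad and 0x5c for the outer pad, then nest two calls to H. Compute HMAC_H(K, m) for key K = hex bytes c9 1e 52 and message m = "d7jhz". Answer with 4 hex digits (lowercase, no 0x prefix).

e02d

Key hex bytes c9 1e 52 is 3 bytes ≤ B = 6; zero-pad to 6 bytes: K' = c9 1e 52 00 00 00.
K' ⊕ ipad = ff 28 64 36 36 36.  K' ⊕ opad = 95 42 0e 5c 5c 5c.
Inner input = (K'⊕ipad) ∥ m = ff 28 64 36 36 36 ∥ 64 37 6a 68 7a.
Inner hash: even-index sum = 737 mod 256 = 225; odd-index sum = 307 mod 256 = 51 → e1 33.
Outer input = (K'⊕opad) ∥ inner = 95 42 0e 5c 5c 5c ∥ e1 33.
Outer hash (tag): even-index sum = 480 mod 256 = 224; odd-index sum = 301 mod 256 = 45 → e0 2d.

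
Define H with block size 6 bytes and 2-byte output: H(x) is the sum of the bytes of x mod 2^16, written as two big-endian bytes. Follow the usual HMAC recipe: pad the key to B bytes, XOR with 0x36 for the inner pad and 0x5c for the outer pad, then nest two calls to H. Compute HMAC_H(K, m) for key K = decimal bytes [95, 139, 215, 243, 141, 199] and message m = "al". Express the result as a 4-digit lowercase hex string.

Key decimal bytes [95, 139, 215, 243, 141, 199] = 5f 8b d7 f3 8d c7 is exactly B = 6 bytes: K' = 5f 8b d7 f3 8d c7.
K' ⊕ ipad = 69 bd e1 c5 bb f1.  K' ⊕ opad = 03 d7 8b af d1 9b.
Inner input = (K'⊕ipad) ∥ m = 69 bd e1 c5 bb f1 ∥ 61 6c.
Inner hash: sum = 105+189+225+197+187+241+97+108 = 1349 → 05 45.
Outer input = (K'⊕opad) ∥ inner = 03 d7 8b af d1 9b ∥ 05 45.
Outer hash (tag): sum = 3+215+139+175+209+155+5+69 = 970 → 03 ca.

03ca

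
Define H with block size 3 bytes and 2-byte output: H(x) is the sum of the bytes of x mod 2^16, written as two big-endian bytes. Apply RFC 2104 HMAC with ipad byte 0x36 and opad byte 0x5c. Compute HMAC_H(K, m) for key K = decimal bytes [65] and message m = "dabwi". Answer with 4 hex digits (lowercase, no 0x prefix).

01c1

Key decimal bytes [65] = 41 is 1 byte ≤ B = 3; zero-pad to 3 bytes: K' = 41 00 00.
K' ⊕ ipad = 77 36 36.  K' ⊕ opad = 1d 5c 5c.
Inner input = (K'⊕ipad) ∥ m = 77 36 36 ∥ 64 61 62 77 69.
Inner hash: sum = 119+54+54+100+97+98+119+105 = 746 → 02 ea.
Outer input = (K'⊕opad) ∥ inner = 1d 5c 5c ∥ 02 ea.
Outer hash (tag): sum = 29+92+92+2+234 = 449 → 01 c1.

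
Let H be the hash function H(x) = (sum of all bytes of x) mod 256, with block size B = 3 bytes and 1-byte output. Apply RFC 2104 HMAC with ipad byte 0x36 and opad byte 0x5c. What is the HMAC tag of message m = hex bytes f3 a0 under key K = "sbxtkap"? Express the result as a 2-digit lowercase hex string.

23

Key "sbxtkap" = 73 62 78 74 6b 61 70 is 7 bytes > B = 3, so hash it first: H(key) = fd, then zero-pad to 3 bytes: K' = fd 00 00.
K' ⊕ ipad = cb 36 36.  K' ⊕ opad = a1 5c 5c.
Inner input = (K'⊕ipad) ∥ m = cb 36 36 ∥ f3 a0.
Inner hash: sum = 203+54+54+243+160 = 714; mod 256 = 202 → ca.
Outer input = (K'⊕opad) ∥ inner = a1 5c 5c ∥ ca.
Outer hash (tag): sum = 161+92+92+202 = 547; mod 256 = 35 → 23.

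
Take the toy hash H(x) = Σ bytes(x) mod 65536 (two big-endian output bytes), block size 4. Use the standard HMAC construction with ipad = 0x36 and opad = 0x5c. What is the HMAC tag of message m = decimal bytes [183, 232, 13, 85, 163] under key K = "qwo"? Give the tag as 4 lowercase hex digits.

01a5

Key "qwo" = 71 77 6f is 3 bytes ≤ B = 4; zero-pad to 4 bytes: K' = 71 77 6f 00.
K' ⊕ ipad = 47 41 59 36.  K' ⊕ opad = 2d 2b 33 5c.
Inner input = (K'⊕ipad) ∥ m = 47 41 59 36 ∥ b7 e8 0d 55 a3.
Inner hash: sum = 71+65+89+54+183+232+13+85+163 = 955 → 03 bb.
Outer input = (K'⊕opad) ∥ inner = 2d 2b 33 5c ∥ 03 bb.
Outer hash (tag): sum = 45+43+51+92+3+187 = 421 → 01 a5.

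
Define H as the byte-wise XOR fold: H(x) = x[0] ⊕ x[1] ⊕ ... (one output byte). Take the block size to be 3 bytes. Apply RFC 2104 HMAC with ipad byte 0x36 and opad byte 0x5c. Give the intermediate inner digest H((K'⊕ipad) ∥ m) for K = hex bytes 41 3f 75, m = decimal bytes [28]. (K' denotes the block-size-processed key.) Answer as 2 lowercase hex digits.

21

Key hex bytes 41 3f 75 is exactly B = 3 bytes: K' = 41 3f 75.
K' ⊕ ipad = 77 09 43.
Inner input = 77 09 43 ∥ 1c.
Inner hash: XOR 77⊕09⊕43⊕1c = 21.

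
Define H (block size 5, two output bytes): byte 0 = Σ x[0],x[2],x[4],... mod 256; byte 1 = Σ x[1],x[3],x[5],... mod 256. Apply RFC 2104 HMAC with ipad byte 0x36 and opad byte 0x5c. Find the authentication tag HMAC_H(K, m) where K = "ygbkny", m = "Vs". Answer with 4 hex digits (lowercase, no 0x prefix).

d6d1

Key "ygbkny" = 79 67 62 6b 6e 79 is 6 bytes > B = 5, so hash it first: H(key) = 49 4b, then zero-pad to 5 bytes: K' = 49 4b 00 00 00.
K' ⊕ ipad = 7f 7d 36 36 36.  K' ⊕ opad = 15 17 5c 5c 5c.
Inner input = (K'⊕ipad) ∥ m = 7f 7d 36 36 36 ∥ 56 73.
Inner hash: even-index sum = 350 mod 256 = 94; odd-index sum = 265 mod 256 = 9 → 5e 09.
Outer input = (K'⊕opad) ∥ inner = 15 17 5c 5c 5c ∥ 5e 09.
Outer hash (tag): even-index sum = 214 mod 256 = 214; odd-index sum = 209 mod 256 = 209 → d6 d1.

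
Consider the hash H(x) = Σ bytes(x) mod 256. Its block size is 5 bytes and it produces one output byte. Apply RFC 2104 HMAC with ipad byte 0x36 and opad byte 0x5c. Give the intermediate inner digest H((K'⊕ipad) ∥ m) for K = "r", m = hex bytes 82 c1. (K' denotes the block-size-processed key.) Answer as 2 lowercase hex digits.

Key "r" = 72 is 1 byte ≤ B = 5; zero-pad to 5 bytes: K' = 72 00 00 00 00.
K' ⊕ ipad = 44 36 36 36 36.
Inner input = 44 36 36 36 36 ∥ 82 c1.
Inner hash: sum = 68+54+54+54+54+130+193 = 607; mod 256 = 95 → 5f.

5f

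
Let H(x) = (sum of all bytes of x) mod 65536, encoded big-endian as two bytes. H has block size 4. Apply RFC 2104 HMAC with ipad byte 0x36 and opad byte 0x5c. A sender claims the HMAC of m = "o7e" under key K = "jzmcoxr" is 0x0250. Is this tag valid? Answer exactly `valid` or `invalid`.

valid

Key "jzmcoxr" = 6a 7a 6d 63 6f 78 72 is 7 bytes > B = 4, so hash it first: H(key) = 03 0d, then zero-pad to 4 bytes: K' = 03 0d 00 00.
K' ⊕ ipad = 35 3b 36 36; K' ⊕ opad = 5f 51 5c 5c.
Inner hash: sum = 53+59+54+54+111+55+101 = 487 → 01 e7.
Outer hash (recomputed tag): sum = 95+81+92+92+1+231 = 592 → 02 50.
Recomputed tag = 0250; claimed = 0250 → match.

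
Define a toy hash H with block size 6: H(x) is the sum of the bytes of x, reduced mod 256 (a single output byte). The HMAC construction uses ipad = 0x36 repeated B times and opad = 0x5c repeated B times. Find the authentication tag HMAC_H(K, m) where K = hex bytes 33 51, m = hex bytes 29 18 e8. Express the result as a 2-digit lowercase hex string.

Key hex bytes 33 51 is 2 bytes ≤ B = 6; zero-pad to 6 bytes: K' = 33 51 00 00 00 00.
K' ⊕ ipad = 05 67 36 36 36 36.  K' ⊕ opad = 6f 0d 5c 5c 5c 5c.
Inner input = (K'⊕ipad) ∥ m = 05 67 36 36 36 36 ∥ 29 18 e8.
Inner hash: sum = 5+103+54+54+54+54+41+24+232 = 621; mod 256 = 109 → 6d.
Outer input = (K'⊕opad) ∥ inner = 6f 0d 5c 5c 5c 5c ∥ 6d.
Outer hash (tag): sum = 111+13+92+92+92+92+109 = 601; mod 256 = 89 → 59.

59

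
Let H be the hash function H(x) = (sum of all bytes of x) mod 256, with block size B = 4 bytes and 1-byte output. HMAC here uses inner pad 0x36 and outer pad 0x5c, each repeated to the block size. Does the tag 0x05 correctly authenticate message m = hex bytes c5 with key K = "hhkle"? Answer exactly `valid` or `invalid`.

valid

Key "hhkle" = 68 68 6b 6c 65 is 5 bytes > B = 4, so hash it first: H(key) = 0c, then zero-pad to 4 bytes: K' = 0c 00 00 00.
K' ⊕ ipad = 3a 36 36 36; K' ⊕ opad = 50 5c 5c 5c.
Inner hash: sum = 58+54+54+54+197 = 417; mod 256 = 161 → a1.
Outer hash (recomputed tag): sum = 80+92+92+92+161 = 517; mod 256 = 5 → 05.
Recomputed tag = 05; claimed = 05 → match.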